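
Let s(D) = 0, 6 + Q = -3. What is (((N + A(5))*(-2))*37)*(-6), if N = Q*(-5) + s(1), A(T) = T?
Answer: 22200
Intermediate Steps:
Q = -9 (Q = -6 - 3 = -9)
N = 45 (N = -9*(-5) + 0 = 45 + 0 = 45)
(((N + A(5))*(-2))*37)*(-6) = (((45 + 5)*(-2))*37)*(-6) = ((50*(-2))*37)*(-6) = -100*37*(-6) = -3700*(-6) = 22200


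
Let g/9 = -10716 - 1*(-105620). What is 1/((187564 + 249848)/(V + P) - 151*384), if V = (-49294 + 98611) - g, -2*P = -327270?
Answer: -53432/3098237539 ≈ -1.7246e-5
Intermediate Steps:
P = 163635 (P = -1/2*(-327270) = 163635)
g = 854136 (g = 9*(-10716 - 1*(-105620)) = 9*(-10716 + 105620) = 9*94904 = 854136)
V = -804819 (V = (-49294 + 98611) - 1*854136 = 49317 - 854136 = -804819)
1/((187564 + 249848)/(V + P) - 151*384) = 1/((187564 + 249848)/(-804819 + 163635) - 151*384) = 1/(437412/(-641184) - 57984) = 1/(437412*(-1/641184) - 57984) = 1/(-36451/53432 - 57984) = 1/(-3098237539/53432) = -53432/3098237539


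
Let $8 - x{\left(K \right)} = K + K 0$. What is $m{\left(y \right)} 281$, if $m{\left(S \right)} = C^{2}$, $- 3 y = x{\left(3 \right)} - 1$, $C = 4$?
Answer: $4496$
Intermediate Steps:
$x{\left(K \right)} = 8 - K$ ($x{\left(K \right)} = 8 - \left(K + K 0\right) = 8 - \left(K + 0\right) = 8 - K$)
$y = - \frac{4}{3}$ ($y = - \frac{\left(8 - 3\right) - 1}{3} = - \frac{5 - 1}{3} = \left(- \frac{1}{3}\right) 4 = - \frac{4}{3} \approx -1.3333$)
$m{\left(S \right)} = 16$ ($m{\left(S \right)} = 4^{2} = 16$)
$m{\left(y \right)} 281 = 16 \cdot 281 = 4496$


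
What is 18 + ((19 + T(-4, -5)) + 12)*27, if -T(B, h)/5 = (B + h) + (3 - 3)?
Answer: 2070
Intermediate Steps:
T(B, h) = -5*B - 5*h (T(B, h) = -5*((B + h) + (3 - 3)) = -5*((B + h) + 0) = -5*(B + h) = -5*B - 5*h)
18 + ((19 + T(-4, -5)) + 12)*27 = 18 + ((19 + (-5*(-4) - 5*(-5))) + 12)*27 = 18 + ((19 + (20 + 25)) + 12)*27 = 18 + ((19 + 45) + 12)*27 = 18 + (64 + 12)*27 = 18 + 76*27 = 18 + 2052 = 2070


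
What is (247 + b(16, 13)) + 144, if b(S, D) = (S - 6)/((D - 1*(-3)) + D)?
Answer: 11349/29 ≈ 391.34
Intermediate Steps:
b(S, D) = (-6 + S)/(3 + 2*D) (b(S, D) = (-6 + S)/((D + 3) + D) = (-6 + S)/((3 + D) + D) = (-6 + S)/(3 + 2*D))
(247 + b(16, 13)) + 144 = (247 + (-6 + 16)/(3 + 2*13)) + 144 = (247 + 10/(3 + 26)) + 144 = (247 + 10/29) + 144 = 7173/29 + 144 = 11349/29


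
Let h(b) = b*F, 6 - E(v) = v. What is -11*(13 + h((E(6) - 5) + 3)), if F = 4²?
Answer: 209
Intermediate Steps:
F = 16
E(v) = 6 - v
h(b) = 16*b (h(b) = b*16 = 16*b)
-11*(13 + h((E(6) - 5) + 3)) = -11*(13 + 16*(((6 - 1*6) - 5) + 3)) = -11*(13 + 16*(((6 - 6) - 5) + 3)) = -11*(13 + 16*((0 - 5) + 3)) = -11*(13 + 16*(-5 + 3)) = -11*(13 + 16*(-2)) = -11*(13 - 32) = -11*(-19) = 209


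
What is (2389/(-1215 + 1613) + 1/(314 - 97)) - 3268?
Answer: -281725277/86366 ≈ -3262.0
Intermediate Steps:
(2389/(-1215 + 1613) + 1/(314 - 97)) - 3268 = (2389/398 + 1/217) - 3268 = 518811/86366 - 3268 = -281725277/86366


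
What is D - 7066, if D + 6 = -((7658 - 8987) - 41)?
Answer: -5702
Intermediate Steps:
D = 1364 (D = -6 - ((7658 - 8987) - 41) = -6 - (-1329 - 41) = -6 - 1*(-1370) = -6 + 1370 = 1364)
D - 7066 = 1364 - 7066 = -5702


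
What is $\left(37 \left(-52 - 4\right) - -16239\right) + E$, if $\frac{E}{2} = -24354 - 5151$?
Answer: $-44843$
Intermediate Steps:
$E = -59010$ ($E = 2 \left(-24354 - 5151\right) = 2 \left(-29505\right) = -59010$)
$\left(37 \left(-52 - 4\right) - -16239\right) + E = \left(37 \left(-52 - 4\right) - -16239\right) - 59010 = \left(37 \left(-56\right) + 16239\right) - 59010 = \left(-2072 + 16239\right) - 59010 = 14167 - 59010 = -44843$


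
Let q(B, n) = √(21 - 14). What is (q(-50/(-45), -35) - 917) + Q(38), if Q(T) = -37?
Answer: -954 + √7 ≈ -951.35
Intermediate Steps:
q(B, n) = √7
(q(-50/(-45), -35) - 917) + Q(38) = (√7 - 917) - 37 = (-917 + √7) - 37 = -954 + √7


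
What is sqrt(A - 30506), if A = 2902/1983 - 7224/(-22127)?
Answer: 10*I*sqrt(11985446104673982)/6268263 ≈ 174.65*I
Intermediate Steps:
A = 11219678/6268263 (A = 2902*(1/1983) - 7224*(-1/22127) = 2902/1983 + 1032/3161 = 11219678/6268263 ≈ 1.7899)
sqrt(A - 30506) = sqrt(11219678/6268263 - 30506) = sqrt(-191208411400/6268263) = 10*I*sqrt(11985446104673982)/6268263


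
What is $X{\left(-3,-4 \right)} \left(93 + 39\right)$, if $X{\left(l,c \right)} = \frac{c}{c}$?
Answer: $132$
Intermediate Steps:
$X{\left(l,c \right)} = 1$
$X{\left(-3,-4 \right)} \left(93 + 39\right) = 1 \left(93 + 39\right) = 1 \cdot 132 = 132$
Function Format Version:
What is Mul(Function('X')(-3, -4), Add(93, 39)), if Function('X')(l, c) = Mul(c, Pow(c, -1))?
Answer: 132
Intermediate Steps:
Function('X')(l, c) = 1
Mul(Function('X')(-3, -4), Add(93, 39)) = Mul(1, Add(93, 39)) = Mul(1, 132) = 132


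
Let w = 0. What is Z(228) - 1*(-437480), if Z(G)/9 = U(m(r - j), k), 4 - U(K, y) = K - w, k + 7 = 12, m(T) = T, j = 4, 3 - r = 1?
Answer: 437534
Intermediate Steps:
r = 2 (r = 3 - 1*1 = 3 - 1 = 2)
k = 5 (k = -7 + 12 = 5)
U(K, y) = 4 - K (U(K, y) = 4 - (K - 1*0) = 4 - (K + 0) = 4 - K)
Z(G) = 54 (Z(G) = 9*(4 - (2 - 1*4)) = 9*(4 - (2 - 4)) = 9*(4 - 1*(-2)) = 9*(4 + 2) = 9*6 = 54)
Z(228) - 1*(-437480) = 54 - 1*(-437480) = 54 + 437480 = 437534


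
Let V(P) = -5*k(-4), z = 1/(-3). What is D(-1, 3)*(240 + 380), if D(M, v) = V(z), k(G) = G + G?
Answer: 24800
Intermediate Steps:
z = -1/3 ≈ -0.33333
k(G) = 2*G
V(P) = 40 (V(P) = -10*(-4) = -5*(-8) = 40)
D(M, v) = 40
D(-1, 3)*(240 + 380) = 40*(240 + 380) = 40*620 = 24800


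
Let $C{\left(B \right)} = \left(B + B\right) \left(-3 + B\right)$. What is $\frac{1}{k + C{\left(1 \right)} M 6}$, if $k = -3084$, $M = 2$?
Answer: $- \frac{1}{3132} \approx -0.00031928$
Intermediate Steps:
$C{\left(B \right)} = 2 B \left(-3 + B\right)$
$\frac{1}{k + C{\left(1 \right)} M 6} = \frac{1}{-3084 + 2 \cdot 1 \left(-3 + 1\right) 2 \cdot 6} = \frac{1}{-3084 + 2 \cdot 1 \left(-2\right) 2 \cdot 6} = \frac{1}{-3084 + \left(-4\right) 2 \cdot 6} = \frac{1}{-3084 - 48} = \frac{1}{-3132} = - \frac{1}{3132}$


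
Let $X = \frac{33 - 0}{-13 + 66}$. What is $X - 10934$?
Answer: $- \frac{579469}{53} \approx -10933.0$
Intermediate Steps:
$X = \frac{33}{53}$ ($X = \frac{33 + 0}{53} = 33 \cdot \frac{1}{53} = \frac{33}{53} \approx 0.62264$)
$X - 10934 = \frac{33}{53} - 10934 = - \frac{579469}{53}$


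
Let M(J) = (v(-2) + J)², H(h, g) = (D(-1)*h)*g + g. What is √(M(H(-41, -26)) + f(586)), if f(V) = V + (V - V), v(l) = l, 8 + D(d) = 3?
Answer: 25*√45934 ≈ 5358.1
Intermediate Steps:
D(d) = -5 (D(d) = -8 + 3 = -5)
H(h, g) = g - 5*g*h (H(h, g) = (-5*h)*g + g = -5*g*h + g = g - 5*g*h)
f(V) = V (f(V) = V + 0 = V)
M(J) = (-2 + J)²
√(M(H(-41, -26)) + f(586)) = √((-2 - 26*(1 - 5*(-41)))² + 586) = √((-2 - 26*(1 + 205))² + 586) = √((-2 - 26*206)² + 586) = √((-2 - 5356)² + 586) = √((-5358)² + 586) = √(28708164 + 586) = √28708750 = 25*√45934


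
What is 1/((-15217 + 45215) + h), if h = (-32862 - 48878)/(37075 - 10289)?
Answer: 13393/401722344 ≈ 3.3339e-5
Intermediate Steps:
h = -40870/13393 (h = -81740/26786 = -81740*1/26786 = -40870/13393 ≈ -3.0516)
1/((-15217 + 45215) + h) = 1/((-15217 + 45215) - 40870/13393) = 1/(29998 - 40870/13393) = 1/(401722344/13393) = 13393/401722344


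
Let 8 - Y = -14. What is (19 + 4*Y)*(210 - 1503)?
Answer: -138351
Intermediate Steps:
Y = 22 (Y = 8 - 1*(-14) = 8 + 14 = 22)
(19 + 4*Y)*(210 - 1503) = (19 + 4*22)*(210 - 1503) = (19 + 88)*(-1293) = 107*(-1293) = -138351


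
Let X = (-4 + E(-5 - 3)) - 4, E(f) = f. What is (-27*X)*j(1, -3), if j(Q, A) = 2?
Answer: 864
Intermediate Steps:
X = -16 (X = (-4 + (-5 - 3)) - 4 = (-4 - 8) - 4 = -12 - 4 = -16)
(-27*X)*j(1, -3) = -(-432)*2 = -27*(-16)*2 = 432*2 = 864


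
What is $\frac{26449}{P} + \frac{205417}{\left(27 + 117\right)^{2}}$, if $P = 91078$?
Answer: $\frac{9628707995}{944296704} \approx 10.197$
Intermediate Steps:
$\frac{26449}{P} + \frac{205417}{\left(27 + 117\right)^{2}} = \frac{26449}{91078} + \frac{205417}{\left(27 + 117\right)^{2}} = 26449 \cdot \frac{1}{91078} + \frac{205417}{144^{2}} = \frac{26449}{91078} + \frac{205417}{20736} = \frac{9628707995}{944296704}$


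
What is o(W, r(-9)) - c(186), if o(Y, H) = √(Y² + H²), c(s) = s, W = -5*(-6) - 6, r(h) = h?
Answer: -186 + 3*√73 ≈ -160.37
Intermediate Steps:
W = 24 (W = 30 - 6 = 24)
o(Y, H) = √(H² + Y²)
o(W, r(-9)) - c(186) = √((-9)² + 24²) - 1*186 = √(81 + 576) - 186 = √657 - 186 = 3*√73 - 186 = -186 + 3*√73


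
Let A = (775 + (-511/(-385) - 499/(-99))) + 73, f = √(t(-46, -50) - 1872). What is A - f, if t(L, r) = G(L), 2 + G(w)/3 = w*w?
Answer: 422912/495 - √4470 ≈ 787.51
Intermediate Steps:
G(w) = -6 + 3*w² (G(w) = -6 + 3*(w*w) = -6 + 3*w²)
t(L, r) = -6 + 3*L²
f = √4470 (f = √((-6 + 3*(-46)²) - 1872) = √((-6 + 3*2116) - 1872) = √((-6 + 6348) - 1872) = √(6342 - 1872) = √4470 ≈ 66.858)
A = 422912/495 (A = (775 + (-511*(-1/385) - 499*(-1/99))) + 73 = (775 + (73/55 + 499/99)) + 73 = (775 + 3152/495) + 73 = 386777/495 + 73 = 422912/495 ≈ 854.37)
A - f = 422912/495 - √4470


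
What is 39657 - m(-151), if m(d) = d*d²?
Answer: 3482608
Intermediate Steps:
m(d) = d³
39657 - m(-151) = 39657 - 1*(-151)³ = 39657 - 1*(-3442951) = 39657 + 3442951 = 3482608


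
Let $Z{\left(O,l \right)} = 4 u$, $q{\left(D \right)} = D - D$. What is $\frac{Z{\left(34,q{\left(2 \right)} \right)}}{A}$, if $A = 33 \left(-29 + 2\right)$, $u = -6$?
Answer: $\frac{8}{297} \approx 0.026936$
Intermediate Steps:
$q{\left(D \right)} = 0$
$Z{\left(O,l \right)} = -24$ ($Z{\left(O,l \right)} = 4 \left(-6\right) = -24$)
$A = -891$ ($A = 33 \left(-27\right) = -891$)
$\frac{Z{\left(34,q{\left(2 \right)} \right)}}{A} = - \frac{24}{-891} = \left(-24\right) \left(- \frac{1}{891}\right) = \frac{8}{297}$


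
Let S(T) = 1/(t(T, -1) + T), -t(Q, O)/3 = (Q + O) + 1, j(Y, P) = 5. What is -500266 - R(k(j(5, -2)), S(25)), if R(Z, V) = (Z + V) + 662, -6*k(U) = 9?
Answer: -12523162/25 ≈ -5.0093e+5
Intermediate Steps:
k(U) = -3/2 (k(U) = -⅙*9 = -3/2)
t(Q, O) = -3 - 3*O - 3*Q (t(Q, O) = -3*((Q + O) + 1) = -3*((O + Q) + 1) = -3*(1 + O + Q) = -3 - 3*O - 3*Q)
S(T) = -1/(2*T) (S(T) = 1/((-3 - 3*(-1) - 3*T) + T) = 1/((-3 + 3 - 3*T) + T) = 1/(-3*T + T) = 1/(-2*T) = -1/(2*T))
R(Z, V) = 662 + V + Z (R(Z, V) = (V + Z) + 662 = 662 + V + Z)
-500266 - R(k(j(5, -2)), S(25)) = -500266 - (662 - ½/25 - 3/2) = -500266 - (662 - ½*1/25 - 3/2) = -500266 - (662 - 1/50 - 3/2) = -500266 - 1*16512/25 = -500266 - 16512/25 = -12523162/25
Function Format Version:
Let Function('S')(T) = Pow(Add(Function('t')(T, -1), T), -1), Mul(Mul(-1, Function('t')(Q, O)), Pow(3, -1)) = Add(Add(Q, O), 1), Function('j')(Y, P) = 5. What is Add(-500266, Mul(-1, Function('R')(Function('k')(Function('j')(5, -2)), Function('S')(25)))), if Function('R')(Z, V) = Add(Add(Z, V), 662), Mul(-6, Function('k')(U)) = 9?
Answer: Rational(-12523162, 25) ≈ -5.0093e+5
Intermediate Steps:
Function('k')(U) = Rational(-3, 2) (Function('k')(U) = Mul(Rational(-1, 6), 9) = Rational(-3, 2))
Function('t')(Q, O) = Add(-3, Mul(-3, O), Mul(-3, Q)) (Function('t')(Q, O) = Mul(-3, Add(Add(Q, O), 1)) = Mul(-3, Add(Add(O, Q), 1)) = Mul(-3, Add(1, O, Q)) = Add(-3, Mul(-3, O), Mul(-3, Q)))
Function('S')(T) = Mul(Rational(-1, 2), Pow(T, -1)) (Function('S')(T) = Pow(Add(Add(-3, Mul(-3, -1), Mul(-3, T)), T), -1) = Pow(Add(Add(-3, 3, Mul(-3, T)), T), -1) = Pow(Add(Mul(-3, T), T), -1) = Pow(Mul(-2, T), -1) = Mul(Rational(-1, 2), Pow(T, -1)))
Function('R')(Z, V) = Add(662, V, Z) (Function('R')(Z, V) = Add(Add(V, Z), 662) = Add(662, V, Z))
Add(-500266, Mul(-1, Function('R')(Function('k')(Function('j')(5, -2)), Function('S')(25)))) = Add(-500266, Mul(-1, Add(662, Mul(Rational(-1, 2), Pow(25, -1)), Rational(-3, 2)))) = Add(-500266, Mul(-1, Add(662, Mul(Rational(-1, 2), Rational(1, 25)), Rational(-3, 2)))) = Add(-500266, Mul(-1, Add(662, Rational(-1, 50), Rational(-3, 2)))) = Add(-500266, Mul(-1, Rational(16512, 25))) = Add(-500266, Rational(-16512, 25)) = Rational(-12523162, 25)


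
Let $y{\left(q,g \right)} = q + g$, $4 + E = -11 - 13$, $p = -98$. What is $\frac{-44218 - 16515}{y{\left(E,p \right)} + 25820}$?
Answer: $- \frac{60733}{25694} \approx -2.3637$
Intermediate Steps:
$E = -28$ ($E = -4 - 24 = -28$)
$y{\left(q,g \right)} = g + q$
$\frac{-44218 - 16515}{y{\left(E,p \right)} + 25820} = \frac{-44218 - 16515}{\left(-98 - 28\right) + 25820} = - \frac{60733}{-126 + 25820} = - \frac{60733}{25694}$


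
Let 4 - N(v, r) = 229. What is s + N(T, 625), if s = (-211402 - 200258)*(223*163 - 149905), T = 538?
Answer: 46746462735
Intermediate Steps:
N(v, r) = -225 (N(v, r) = 4 - 1*229 = 4 - 229 = -225)
s = 46746462960 (s = -411660*(36349 - 149905) = -411660*(-113556) = 46746462960)
s + N(T, 625) = 46746462960 - 225 = 46746462735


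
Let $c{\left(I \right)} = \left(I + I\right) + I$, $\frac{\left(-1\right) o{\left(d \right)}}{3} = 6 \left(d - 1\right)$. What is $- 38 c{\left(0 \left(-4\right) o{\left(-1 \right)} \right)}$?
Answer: $0$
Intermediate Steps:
$o{\left(d \right)} = 18 - 18 d$ ($o{\left(d \right)} = - 3 \cdot 6 \left(d - 1\right) = - 3 \cdot 6 \left(-1 + d\right) = - 3 \left(-6 + 6 d\right) = 18 - 18 d$)
$c{\left(I \right)} = 3 I$ ($c{\left(I \right)} = 2 I + I = 3 I$)
$- 38 c{\left(0 \left(-4\right) o{\left(-1 \right)} \right)} = - 38 \cdot 3 \cdot 0 \left(-4\right) \left(18 - -18\right) = - 38 \cdot 3 \cdot 0 \left(18 + 18\right) = - 38 \cdot 3 \cdot 0 \cdot 36 = - 38 \cdot 3 \cdot 0 = \left(-38\right) 0 = 0$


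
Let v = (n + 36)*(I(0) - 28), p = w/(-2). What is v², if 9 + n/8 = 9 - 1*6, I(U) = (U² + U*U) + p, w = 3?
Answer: 125316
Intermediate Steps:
p = -3/2 (p = 3/(-2) = 3*(-½) = -3/2 ≈ -1.5000)
I(U) = -3/2 + 2*U² (I(U) = (U² + U*U) - 3/2 = (U² + U²) - 3/2 = 2*U² - 3/2 = -3/2 + 2*U²)
n = -48 (n = -72 + 8*(9 - 1*6) = -72 + 8*(9 - 6) = -72 + 8*3 = -72 + 24 = -48)
v = 354 (v = (-48 + 36)*((-3/2 + 2*0²) - 28) = -12*((-3/2 + 2*0) - 28) = -12*((-3/2 + 0) - 28) = -12*(-3/2 - 28) = -12*(-59/2) = 354)
v² = 354² = 125316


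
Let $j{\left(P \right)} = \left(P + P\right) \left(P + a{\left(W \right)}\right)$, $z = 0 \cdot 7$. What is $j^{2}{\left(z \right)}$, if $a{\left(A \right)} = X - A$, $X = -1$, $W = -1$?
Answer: $0$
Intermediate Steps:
$a{\left(A \right)} = -1 - A$
$z = 0$
$j{\left(P \right)} = 2 P^{2}$ ($j{\left(P \right)} = \left(P + P\right) \left(P - 0\right) = 2 P \left(P + \left(-1 + 1\right)\right) = 2 P \left(P + 0\right) = 2 P P = 2 P^{2}$)
$j^{2}{\left(z \right)} = \left(2 \cdot 0^{2}\right)^{2} = \left(2 \cdot 0\right)^{2} = 0^{2} = 0$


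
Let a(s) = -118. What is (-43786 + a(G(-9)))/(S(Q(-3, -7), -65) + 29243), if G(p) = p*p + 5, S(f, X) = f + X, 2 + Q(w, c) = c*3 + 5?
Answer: -5488/3645 ≈ -1.5056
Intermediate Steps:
Q(w, c) = 3 + 3*c (Q(w, c) = -2 + (c*3 + 5) = -2 + (3*c + 5) = -2 + (5 + 3*c) = 3 + 3*c)
S(f, X) = X + f
G(p) = 5 + p² (G(p) = p² + 5 = 5 + p²)
(-43786 + a(G(-9)))/(S(Q(-3, -7), -65) + 29243) = (-43786 - 118)/((-65 + (3 + 3*(-7))) + 29243) = -43904/((-65 + (3 - 21)) + 29243) = -43904/((-65 - 18) + 29243) = -43904/(-83 + 29243) = -43904/29160 = -43904*1/29160 = -5488/3645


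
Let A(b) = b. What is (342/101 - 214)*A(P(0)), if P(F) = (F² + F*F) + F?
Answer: 0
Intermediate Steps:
P(F) = F + 2*F² (P(F) = (F² + F²) + F = 2*F² + F = F + 2*F²)
(342/101 - 214)*A(P(0)) = (342/101 - 214)*(0*(1 + 2*0)) = (342*(1/101) - 214)*(0*(1 + 0)) = (342/101 - 214)*(0*1) = -21272/101*0 = 0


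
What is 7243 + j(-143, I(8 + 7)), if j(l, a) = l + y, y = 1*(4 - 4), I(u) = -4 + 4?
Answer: 7100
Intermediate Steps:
I(u) = 0
y = 0 (y = 1*0 = 0)
j(l, a) = l (j(l, a) = l + 0 = l)
7243 + j(-143, I(8 + 7)) = 7243 - 143 = 7100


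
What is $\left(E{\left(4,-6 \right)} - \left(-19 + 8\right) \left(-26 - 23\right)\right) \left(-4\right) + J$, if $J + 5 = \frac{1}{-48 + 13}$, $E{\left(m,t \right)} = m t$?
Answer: $\frac{78644}{35} \approx 2247.0$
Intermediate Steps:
$J = - \frac{176}{35}$ ($J = -5 + \frac{1}{-48 + 13} = -5 + \frac{1}{-35} = -5 - \frac{1}{35} = - \frac{176}{35} \approx -5.0286$)
$\left(E{\left(4,-6 \right)} - \left(-19 + 8\right) \left(-26 - 23\right)\right) \left(-4\right) + J = \left(4 \left(-6\right) - \left(-19 + 8\right) \left(-26 - 23\right)\right) \left(-4\right) - \frac{176}{35} = \left(-24 - \left(-11\right) \left(-49\right)\right) \left(-4\right) - \frac{176}{35} = \left(-24 - 539\right) \left(-4\right) - \frac{176}{35} = \left(-563\right) \left(-4\right) - \frac{176}{35} = 2252 - \frac{176}{35} = \frac{78644}{35}$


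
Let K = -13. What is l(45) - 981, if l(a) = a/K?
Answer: -12798/13 ≈ -984.46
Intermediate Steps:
l(a) = -a/13 (l(a) = a/(-13) = a*(-1/13) = -a/13)
l(45) - 981 = -1/13*45 - 981 = -45/13 - 981 = -12798/13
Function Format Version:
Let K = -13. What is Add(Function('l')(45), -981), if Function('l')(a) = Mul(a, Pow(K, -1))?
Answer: Rational(-12798, 13) ≈ -984.46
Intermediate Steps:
Function('l')(a) = Mul(Rational(-1, 13), a) (Function('l')(a) = Mul(a, Pow(-13, -1)) = Mul(a, Rational(-1, 13)) = Mul(Rational(-1, 13), a))
Add(Function('l')(45), -981) = Add(Mul(Rational(-1, 13), 45), -981) = Add(Rational(-45, 13), -981) = Rational(-12798, 13)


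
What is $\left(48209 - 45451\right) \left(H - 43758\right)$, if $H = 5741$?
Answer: $-104850886$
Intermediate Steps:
$\left(48209 - 45451\right) \left(H - 43758\right) = \left(48209 - 45451\right) \left(5741 - 43758\right) = 2758 \left(-38017\right) = -104850886$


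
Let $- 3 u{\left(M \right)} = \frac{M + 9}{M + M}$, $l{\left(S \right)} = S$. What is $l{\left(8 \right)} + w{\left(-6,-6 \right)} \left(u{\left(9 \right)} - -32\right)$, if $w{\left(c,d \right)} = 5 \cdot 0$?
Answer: $8$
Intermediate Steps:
$u{\left(M \right)} = - \frac{9 + M}{6 M}$ ($u{\left(M \right)} = - \frac{\left(M + 9\right) \frac{1}{M + M}}{3} = - \frac{\left(9 + M\right) \frac{1}{2 M}}{3} = - \frac{\frac{1}{2} \frac{1}{M} \left(9 + M\right)}{3} = - \frac{9 + M}{6 M}$)
$w{\left(c,d \right)} = 0$
$l{\left(8 \right)} + w{\left(-6,-6 \right)} \left(u{\left(9 \right)} - -32\right) = 8 + 0 \left(\frac{-9 - 9}{6 \cdot 9} - -32\right) = 8 + 0 \left(\frac{1}{6} \cdot \frac{1}{9} \left(-9 - 9\right) + 32\right) = 8 + 0 \left(\frac{1}{6} \cdot \frac{1}{9} \left(-18\right) + 32\right) = 8 + 0 \left(- \frac{1}{3} + 32\right) = 8 + 0 \cdot \frac{95}{3} = 8 + 0 = 8$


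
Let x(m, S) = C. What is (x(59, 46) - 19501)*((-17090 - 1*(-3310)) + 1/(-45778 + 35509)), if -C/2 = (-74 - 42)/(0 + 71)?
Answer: 195893411076319/729099 ≈ 2.6868e+8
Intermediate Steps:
C = 232/71 (C = -2*(-74 - 42)/(0 + 71) = -(-232)/71 = -2*(-116/71) = 232/71 ≈ 3.2676)
x(m, S) = 232/71
(x(59, 46) - 19501)*((-17090 - 1*(-3310)) + 1/(-45778 + 35509)) = (232/71 - 19501)*((-17090 - 1*(-3310)) + 1/(-45778 + 35509)) = -1384339*((-17090 + 3310) + 1/(-10269))/71 = -1384339*(-13780 - 1/10269)/71 = -1384339/71*(-141506821/10269) = 195893411076319/729099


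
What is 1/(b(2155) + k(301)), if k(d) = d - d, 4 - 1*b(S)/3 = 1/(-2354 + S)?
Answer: 199/2391 ≈ 0.083229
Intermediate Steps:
b(S) = 12 - 3/(-2354 + S)
k(d) = 0
1/(b(2155) + k(301)) = 1/(3*(-9417 + 4*2155)/(-2354 + 2155) + 0) = 1/(3*(-9417 + 8620)/(-199) + 0) = 1/(3*(-1/199)*(-797) + 0) = 1/(2391/199 + 0) = 1/(2391/199) = 199/2391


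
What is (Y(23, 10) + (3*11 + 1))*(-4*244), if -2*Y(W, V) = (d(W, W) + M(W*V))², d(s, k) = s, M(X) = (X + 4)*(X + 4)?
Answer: 1464360521224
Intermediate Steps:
M(X) = (4 + X)² (M(X) = (4 + X)*(4 + X) = (4 + X)²)
Y(W, V) = -(W + (4 + V*W)²)²/2 (Y(W, V) = -(W + (4 + W*V)²)²/2 = -(W + (4 + V*W)²)²/2)
(Y(23, 10) + (3*11 + 1))*(-4*244) = (-(23 + (4 + 10*23)²)²/2 + (3*11 + 1))*(-4*244) = (-(23 + (4 + 230)²)²/2 + (33 + 1))*(-976) = (-(23 + 234²)²/2 + 34)*(-976) = (-(23 + 54756)²/2 + 34)*(-976) = (-½*54779² + 34)*(-976) = (-½*3000738841 + 34)*(-976) = (-3000738841/2 + 34)*(-976) = -3000738773/2*(-976) = 1464360521224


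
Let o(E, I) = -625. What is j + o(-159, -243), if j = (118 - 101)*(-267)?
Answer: -5164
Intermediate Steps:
j = -4539 (j = 17*(-267) = -4539)
j + o(-159, -243) = -4539 - 625 = -5164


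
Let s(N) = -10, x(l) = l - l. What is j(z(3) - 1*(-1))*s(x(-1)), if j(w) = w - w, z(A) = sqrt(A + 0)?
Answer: 0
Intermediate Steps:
z(A) = sqrt(A)
j(w) = 0
x(l) = 0
j(z(3) - 1*(-1))*s(x(-1)) = 0*(-10) = 0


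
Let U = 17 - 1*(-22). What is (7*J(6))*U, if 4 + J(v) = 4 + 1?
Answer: 273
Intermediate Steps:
J(v) = 1 (J(v) = -4 + (4 + 1) = -4 + 5 = 1)
U = 39 (U = 17 + 22 = 39)
(7*J(6))*U = (7*1)*39 = 7*39 = 273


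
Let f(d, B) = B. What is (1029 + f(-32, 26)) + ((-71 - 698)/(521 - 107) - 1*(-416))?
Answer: 608225/414 ≈ 1469.1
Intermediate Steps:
(1029 + f(-32, 26)) + ((-71 - 698)/(521 - 107) - 1*(-416)) = (1029 + 26) + ((-71 - 698)/(521 - 107) - 1*(-416)) = 1055 + (-769/414 + 416) = 1055 + 171455/414 = 608225/414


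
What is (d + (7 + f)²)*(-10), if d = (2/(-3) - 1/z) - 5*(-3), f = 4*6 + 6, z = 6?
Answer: -41495/3 ≈ -13832.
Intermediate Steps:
f = 30 (f = 24 + 6 = 30)
d = 85/6 (d = (2/(-3) - 1/6) - 5*(-3) = (2*(-⅓) - 1*⅙) + 15 = (-⅔ - ⅙) + 15 = -⅚ + 15 = 85/6 ≈ 14.167)
(d + (7 + f)²)*(-10) = (85/6 + (7 + 30)²)*(-10) = (85/6 + 37²)*(-10) = (85/6 + 1369)*(-10) = (8299/6)*(-10) = -41495/3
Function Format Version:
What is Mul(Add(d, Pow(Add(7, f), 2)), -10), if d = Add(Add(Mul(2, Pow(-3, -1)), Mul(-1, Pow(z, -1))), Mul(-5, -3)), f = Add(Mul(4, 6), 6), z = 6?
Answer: Rational(-41495, 3) ≈ -13832.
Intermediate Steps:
f = 30 (f = Add(24, 6) = 30)
d = Rational(85, 6) (d = Add(Add(Mul(2, Pow(-3, -1)), Mul(-1, Pow(6, -1))), Mul(-5, -3)) = Add(Add(Mul(2, Rational(-1, 3)), Mul(-1, Rational(1, 6))), 15) = Add(Add(Rational(-2, 3), Rational(-1, 6)), 15) = Add(Rational(-5, 6), 15) = Rational(85, 6) ≈ 14.167)
Mul(Add(d, Pow(Add(7, f), 2)), -10) = Mul(Add(Rational(85, 6), Pow(Add(7, 30), 2)), -10) = Mul(Add(Rational(85, 6), Pow(37, 2)), -10) = Mul(Add(Rational(85, 6), 1369), -10) = Mul(Rational(8299, 6), -10) = Rational(-41495, 3)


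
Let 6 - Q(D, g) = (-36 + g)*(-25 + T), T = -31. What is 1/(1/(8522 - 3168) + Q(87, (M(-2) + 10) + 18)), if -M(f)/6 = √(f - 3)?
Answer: -12670064318/21781163637769 + 9631546176*I*√5/21781163637769 ≈ -0.0005817 + 0.00098878*I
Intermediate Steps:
M(f) = -6*√(-3 + f) (M(f) = -6*√(f - 3) = -6*√(-3 + f))
Q(D, g) = -2010 + 56*g (Q(D, g) = 6 - (-36 + g)*(-25 - 31) = 6 - (-36 + g)*(-56) = 6 - (2016 - 56*g) = 6 + (-2016 + 56*g) = -2010 + 56*g)
1/(1/(8522 - 3168) + Q(87, (M(-2) + 10) + 18)) = 1/(1/(8522 - 3168) + (-2010 + 56*((-6*√(-3 - 2) + 10) + 18))) = 1/(1/5354 + (-2010 + 56*((-6*I*√5 + 10) + 18))) = 1/(1/5354 + (-2010 + 56*((10 - 6*I*√5) + 18))) = 1/(1/5354 + (-2010 + 56*(28 - 6*I*√5))) = 1/(1/5354 + (-2010 + (1568 - 336*I*√5))) = 1/(1/5354 + (-442 - 336*I*√5)) = 1/(-2366467/5354 - 336*I*√5)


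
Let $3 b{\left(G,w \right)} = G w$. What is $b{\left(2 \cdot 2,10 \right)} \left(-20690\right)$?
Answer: $- \frac{827600}{3} \approx -2.7587 \cdot 10^{5}$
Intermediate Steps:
$b{\left(G,w \right)} = \frac{G w}{3}$
$b{\left(2 \cdot 2,10 \right)} \left(-20690\right) = \frac{1}{3} \cdot 2 \cdot 2 \cdot 10 \left(-20690\right) = \frac{1}{3} \cdot 4 \cdot 10 \left(-20690\right) = \frac{40}{3} \left(-20690\right) = - \frac{827600}{3}$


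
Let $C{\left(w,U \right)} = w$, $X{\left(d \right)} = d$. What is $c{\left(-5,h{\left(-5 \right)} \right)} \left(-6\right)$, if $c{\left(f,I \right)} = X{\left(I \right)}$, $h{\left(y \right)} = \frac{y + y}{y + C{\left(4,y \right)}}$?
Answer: $-60$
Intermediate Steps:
$h{\left(y \right)} = \frac{2 y}{4 + y}$ ($h{\left(y \right)} = \frac{y + y}{y + 4} = \frac{2 y}{4 + y}$)
$c{\left(f,I \right)} = I$
$c{\left(-5,h{\left(-5 \right)} \right)} \left(-6\right) = 2 \left(-5\right) \frac{1}{4 - 5} \left(-6\right) = 2 \left(-5\right) \frac{1}{-1} \left(-6\right) = 2 \left(-5\right) \left(-1\right) \left(-6\right) = 10 \left(-6\right) = -60$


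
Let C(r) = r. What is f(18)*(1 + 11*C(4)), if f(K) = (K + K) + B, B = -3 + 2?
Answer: 1575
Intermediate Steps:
B = -1
f(K) = -1 + 2*K (f(K) = (K + K) - 1 = 2*K - 1 = -1 + 2*K)
f(18)*(1 + 11*C(4)) = (-1 + 2*18)*(1 + 11*4) = (-1 + 36)*(1 + 44) = 35*45 = 1575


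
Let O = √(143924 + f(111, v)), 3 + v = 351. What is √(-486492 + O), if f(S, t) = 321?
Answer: √(-486492 + √144245) ≈ 697.22*I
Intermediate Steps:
v = 348 (v = -3 + 351 = 348)
O = √144245 (O = √(143924 + 321) = √144245 ≈ 379.80)
√(-486492 + O) = √(-486492 + √144245)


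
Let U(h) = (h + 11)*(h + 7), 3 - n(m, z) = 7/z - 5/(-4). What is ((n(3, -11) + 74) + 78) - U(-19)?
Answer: 2569/44 ≈ 58.386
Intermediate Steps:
n(m, z) = 7/4 - 7/z (n(m, z) = 3 - (7/z - 5/(-4)) = 3 - (7/z - 5*(-1/4)) = 3 - (7/z + 5/4) = 3 - (5/4 + 7/z) = 3 + (-5/4 - 7/z) = 7/4 - 7/z)
U(h) = (7 + h)*(11 + h) (U(h) = (11 + h)*(7 + h) = (7 + h)*(11 + h))
((n(3, -11) + 74) + 78) - U(-19) = (((7/4 - 7/(-11)) + 74) + 78) - (77 + (-19)**2 + 18*(-19)) = (((7/4 - 7*(-1/11)) + 74) + 78) - (77 + 361 - 342) = (((7/4 + 7/11) + 74) + 78) - 1*96 = ((105/44 + 74) + 78) - 96 = (3361/44 + 78) - 96 = 6793/44 - 96 = 2569/44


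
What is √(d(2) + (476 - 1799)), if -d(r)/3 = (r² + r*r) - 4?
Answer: I*√1335 ≈ 36.538*I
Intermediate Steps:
d(r) = 12 - 6*r² (d(r) = -3*((r² + r*r) - 4) = -3*((r² + r²) - 4) = -3*(2*r² - 4) = -3*(-4 + 2*r²) = 12 - 6*r²)
√(d(2) + (476 - 1799)) = √((12 - 6*2²) + (476 - 1799)) = √((12 - 6*4) - 1323) = √((12 - 24) - 1323) = √(-12 - 1323) = √(-1335) = I*√1335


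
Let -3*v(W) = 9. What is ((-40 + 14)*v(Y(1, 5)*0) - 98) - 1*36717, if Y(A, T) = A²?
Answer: -36737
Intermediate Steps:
v(W) = -3 (v(W) = -⅓*9 = -3)
((-40 + 14)*v(Y(1, 5)*0) - 98) - 1*36717 = ((-40 + 14)*(-3) - 98) - 1*36717 = (-26*(-3) - 98) - 36717 = (78 - 98) - 36717 = -20 - 36717 = -36737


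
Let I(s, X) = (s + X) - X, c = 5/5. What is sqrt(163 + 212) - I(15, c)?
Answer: -15 + 5*sqrt(15) ≈ 4.3649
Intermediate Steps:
c = 1 (c = 5*(1/5) = 1)
I(s, X) = s (I(s, X) = (X + s) - X = s)
sqrt(163 + 212) - I(15, c) = sqrt(163 + 212) - 1*15 = sqrt(375) - 15 = 5*sqrt(15) - 15 = -15 + 5*sqrt(15)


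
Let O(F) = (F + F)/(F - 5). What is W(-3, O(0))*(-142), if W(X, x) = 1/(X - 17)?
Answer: 71/10 ≈ 7.1000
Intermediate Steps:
O(F) = 2*F/(-5 + F) (O(F) = (2*F)/(-5 + F) = 2*F/(-5 + F))
W(X, x) = 1/(-17 + X)
W(-3, O(0))*(-142) = -142/(-17 - 3) = -142/(-20) = -1/20*(-142) = 71/10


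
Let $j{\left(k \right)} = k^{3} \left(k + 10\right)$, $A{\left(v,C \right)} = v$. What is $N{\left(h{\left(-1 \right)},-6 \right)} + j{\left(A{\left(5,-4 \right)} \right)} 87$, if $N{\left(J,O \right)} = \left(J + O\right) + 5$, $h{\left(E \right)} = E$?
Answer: $163123$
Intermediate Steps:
$N{\left(J,O \right)} = 5 + J + O$
$j{\left(k \right)} = k^{3} \left(10 + k\right)$
$N{\left(h{\left(-1 \right)},-6 \right)} + j{\left(A{\left(5,-4 \right)} \right)} 87 = \left(5 - 1 - 6\right) + 5^{3} \left(10 + 5\right) 87 = -2 + 125 \cdot 15 \cdot 87 = -2 + 1875 \cdot 87 = -2 + 163125 = 163123$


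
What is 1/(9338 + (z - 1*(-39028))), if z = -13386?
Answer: 1/34980 ≈ 2.8588e-5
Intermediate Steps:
1/(9338 + (z - 1*(-39028))) = 1/(9338 + (-13386 - 1*(-39028))) = 1/(9338 + (-13386 + 39028)) = 1/(9338 + 25642) = 1/34980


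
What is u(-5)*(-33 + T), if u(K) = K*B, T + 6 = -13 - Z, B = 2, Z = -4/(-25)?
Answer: 2608/5 ≈ 521.60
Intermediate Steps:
Z = 4/25 (Z = -4*(-1/25) = 4/25 ≈ 0.16000)
T = -479/25 (T = -6 + (-13 - 1*4/25) = -6 + (-13 - 4/25) = -6 - 329/25 = -479/25 ≈ -19.160)
u(K) = 2*K (u(K) = K*2 = 2*K)
u(-5)*(-33 + T) = (2*(-5))*(-33 - 479/25) = -10*(-1304/25) = 2608/5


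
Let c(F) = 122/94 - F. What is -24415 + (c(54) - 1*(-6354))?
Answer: -851344/47 ≈ -18114.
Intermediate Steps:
c(F) = 61/47 - F (c(F) = 122*(1/94) - F = 61/47 - F)
-24415 + (c(54) - 1*(-6354)) = -24415 + ((61/47 - 1*54) - 1*(-6354)) = -24415 + ((61/47 - 54) + 6354) = -24415 + (-2477/47 + 6354) = -24415 + 296161/47 = -851344/47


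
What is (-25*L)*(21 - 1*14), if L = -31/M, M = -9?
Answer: -5425/9 ≈ -602.78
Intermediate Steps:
L = 31/9 (L = -31/(-9) = -31*(-⅑) = 31/9 ≈ 3.4444)
(-25*L)*(21 - 1*14) = (-25*31/9)*(21 - 1*14) = -775*(21 - 14)/9 = -775/9*7 = -5425/9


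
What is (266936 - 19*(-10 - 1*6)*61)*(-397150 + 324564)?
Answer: -20721851280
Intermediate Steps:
(266936 - 19*(-10 - 1*6)*61)*(-397150 + 324564) = (266936 - 19*(-10 - 6)*61)*(-72586) = (266936 - 19*(-16)*61)*(-72586) = (266936 + 304*61)*(-72586) = (266936 + 18544)*(-72586) = 285480*(-72586) = -20721851280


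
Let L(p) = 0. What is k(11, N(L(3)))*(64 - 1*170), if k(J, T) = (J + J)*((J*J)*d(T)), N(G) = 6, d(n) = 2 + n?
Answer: -2257376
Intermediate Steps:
k(J, T) = 2*J³*(2 + T) (k(J, T) = (J + J)*((J*J)*(2 + T)) = (2*J)*(J²*(2 + T)) = 2*J³*(2 + T))
k(11, N(L(3)))*(64 - 1*170) = (2*11³*(2 + 6))*(64 - 1*170) = (2*1331*8)*(64 - 170) = 21296*(-106) = -2257376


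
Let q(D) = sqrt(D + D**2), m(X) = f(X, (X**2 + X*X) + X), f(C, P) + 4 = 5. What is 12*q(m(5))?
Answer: 12*sqrt(2) ≈ 16.971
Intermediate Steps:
f(C, P) = 1 (f(C, P) = -4 + 5 = 1)
m(X) = 1
12*q(m(5)) = 12*sqrt(1*(1 + 1)) = 12*sqrt(1*2) = 12*sqrt(2)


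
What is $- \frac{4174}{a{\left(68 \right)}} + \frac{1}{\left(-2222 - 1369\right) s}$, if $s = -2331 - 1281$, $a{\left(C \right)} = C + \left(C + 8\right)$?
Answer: $- \frac{751939837}{25941384} \approx -28.986$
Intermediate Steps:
$a{\left(C \right)} = 8 + 2 C$ ($a{\left(C \right)} = C + \left(8 + C\right) = 8 + 2 C$)
$s = -3612$
$- \frac{4174}{a{\left(68 \right)}} + \frac{1}{\left(-2222 - 1369\right) s} = - \frac{4174}{8 + 2 \cdot 68} + \frac{1}{\left(-2222 - 1369\right) \left(-3612\right)} = - \frac{4174}{8 + 136} + \frac{1}{-3591} \left(- \frac{1}{3612}\right) = - \frac{4174}{144} - - \frac{1}{12970692} = \left(-4174\right) \frac{1}{144} + \frac{1}{12970692} = - \frac{2087}{72} + \frac{1}{12970692} = - \frac{751939837}{25941384}$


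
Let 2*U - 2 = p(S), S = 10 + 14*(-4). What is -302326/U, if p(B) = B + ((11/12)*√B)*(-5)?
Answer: 174139776/18997 - 18139560*I*√46/18997 ≈ 9166.7 - 6476.2*I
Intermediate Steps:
S = -46 (S = 10 - 56 = -46)
p(B) = B - 55*√B/12 (p(B) = B + ((11*(1/12))*√B)*(-5) = B + (11*√B/12)*(-5) = B - 55*√B/12)
U = -22 - 55*I*√46/24 (U = 1 + (-46 - 55*I*√46/12)/2 = 1 + (-23 - 55*I*√46/24) = -22 - 55*I*√46/24 ≈ -22.0 - 15.543*I)
-302326/U = -302326/(-22 - 55*I*√46/24)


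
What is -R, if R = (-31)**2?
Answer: -961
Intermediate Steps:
R = 961
-R = -1*961 = -961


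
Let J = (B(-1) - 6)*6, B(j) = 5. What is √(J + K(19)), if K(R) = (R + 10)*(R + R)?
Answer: 2*√274 ≈ 33.106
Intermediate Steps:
K(R) = 2*R*(10 + R) (K(R) = (10 + R)*(2*R) = 2*R*(10 + R))
J = -6 (J = (5 - 6)*6 = -1*6 = -6)
√(J + K(19)) = √(-6 + 2*19*(10 + 19)) = √(-6 + 2*19*29) = √(-6 + 1102) = √1096 = 2*√274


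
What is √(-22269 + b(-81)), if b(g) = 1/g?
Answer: I*√1803790/9 ≈ 149.23*I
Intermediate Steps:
√(-22269 + b(-81)) = √(-22269 + 1/(-81)) = √(-22269 - 1/81) = √(-1803790/81) = I*√1803790/9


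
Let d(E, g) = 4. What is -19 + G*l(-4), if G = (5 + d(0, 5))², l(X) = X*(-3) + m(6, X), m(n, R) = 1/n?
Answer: 1933/2 ≈ 966.50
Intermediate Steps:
l(X) = ⅙ - 3*X (l(X) = X*(-3) + 1/6 = -3*X + ⅙ = ⅙ - 3*X)
G = 81 (G = (5 + 4)² = 9² = 81)
-19 + G*l(-4) = -19 + 81*(⅙ - 3*(-4)) = -19 + 81*(⅙ + 12) = -19 + 81*(73/6) = -19 + 1971/2 = 1933/2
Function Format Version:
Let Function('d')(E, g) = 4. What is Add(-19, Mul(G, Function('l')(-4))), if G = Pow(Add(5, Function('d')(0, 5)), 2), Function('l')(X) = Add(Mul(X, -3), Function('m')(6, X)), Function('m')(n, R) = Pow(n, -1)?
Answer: Rational(1933, 2) ≈ 966.50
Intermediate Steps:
Function('l')(X) = Add(Rational(1, 6), Mul(-3, X)) (Function('l')(X) = Add(Mul(X, -3), Pow(6, -1)) = Add(Mul(-3, X), Rational(1, 6)) = Add(Rational(1, 6), Mul(-3, X)))
G = 81 (G = Pow(Add(5, 4), 2) = Pow(9, 2) = 81)
Add(-19, Mul(G, Function('l')(-4))) = Add(-19, Mul(81, Add(Rational(1, 6), Mul(-3, -4)))) = Add(-19, Mul(81, Add(Rational(1, 6), 12))) = Add(-19, Mul(81, Rational(73, 6))) = Add(-19, Rational(1971, 2)) = Rational(1933, 2)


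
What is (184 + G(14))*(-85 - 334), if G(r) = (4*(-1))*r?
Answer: -53632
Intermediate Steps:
G(r) = -4*r
(184 + G(14))*(-85 - 334) = (184 - 4*14)*(-85 - 334) = (184 - 56)*(-419) = 128*(-419) = -53632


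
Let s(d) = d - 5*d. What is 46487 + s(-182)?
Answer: 47215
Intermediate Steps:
s(d) = -4*d
46487 + s(-182) = 46487 - 4*(-182) = 46487 + 728 = 47215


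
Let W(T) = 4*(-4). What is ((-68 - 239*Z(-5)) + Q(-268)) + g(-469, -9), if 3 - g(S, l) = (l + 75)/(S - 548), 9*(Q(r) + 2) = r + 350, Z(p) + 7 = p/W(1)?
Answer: 25066829/16272 ≈ 1540.5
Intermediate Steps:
W(T) = -16
Z(p) = -7 - p/16 (Z(p) = -7 + p/(-16) = -7 + p*(-1/16) = -7 - p/16)
Q(r) = 332/9 + r/9 (Q(r) = -2 + (r + 350)/9 = -2 + (350 + r)/9 = -2 + (350/9 + r/9) = 332/9 + r/9)
g(S, l) = 3 - (75 + l)/(-548 + S) (g(S, l) = 3 - (l + 75)/(S - 548) = 3 - (75 + l)/(-548 + S))
((-68 - 239*Z(-5)) + Q(-268)) + g(-469, -9) = ((-68 - 239*(-7 - 1/16*(-5))) + (332/9 + (1/9)*(-268))) + (-1719 - 1*(-9) + 3*(-469))/(-548 - 469) = ((-68 - 239*(-7 + 5/16)) + (332/9 - 268/9)) + (-1719 + 9 - 1407)/(-1017) = ((-68 - 239*(-107/16)) + 64/9) - 1/1017*(-3117) = ((-68 + 25573/16) + 64/9) + 1039/339 = (24485/16 + 64/9) + 1039/339 = 221389/144 + 1039/339 = 25066829/16272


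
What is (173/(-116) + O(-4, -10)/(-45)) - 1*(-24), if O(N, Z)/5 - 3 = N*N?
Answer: 21295/1044 ≈ 20.398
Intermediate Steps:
O(N, Z) = 15 + 5*N² (O(N, Z) = 15 + 5*(N*N) = 15 + 5*N²)
(173/(-116) + O(-4, -10)/(-45)) - 1*(-24) = (173/(-116) + (15 + 5*(-4)²)/(-45)) - 1*(-24) = (173*(-1/116) + (15 + 5*16)*(-1/45)) + 24 = (-173/116 + (15 + 80)*(-1/45)) + 24 = (-173/116 + 95*(-1/45)) + 24 = (-173/116 - 19/9) + 24 = -3761/1044 + 24 = 21295/1044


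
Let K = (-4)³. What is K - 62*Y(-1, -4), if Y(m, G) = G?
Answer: 184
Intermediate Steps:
K = -64
K - 62*Y(-1, -4) = -64 - 62*(-4) = -64 + 248 = 184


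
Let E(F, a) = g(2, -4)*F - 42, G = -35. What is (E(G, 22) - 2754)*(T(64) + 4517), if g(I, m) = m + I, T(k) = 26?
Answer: -12384218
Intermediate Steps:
g(I, m) = I + m
E(F, a) = -42 - 2*F (E(F, a) = (2 - 4)*F - 42 = -2*F - 42 = -42 - 2*F)
(E(G, 22) - 2754)*(T(64) + 4517) = ((-42 - 2*(-35)) - 2754)*(26 + 4517) = ((-42 + 70) - 2754)*4543 = (28 - 2754)*4543 = -2726*4543 = -12384218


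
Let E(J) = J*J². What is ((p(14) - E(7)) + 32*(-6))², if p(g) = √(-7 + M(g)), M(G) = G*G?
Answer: 286414 - 3210*√21 ≈ 2.7170e+5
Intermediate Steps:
M(G) = G²
p(g) = √(-7 + g²)
E(J) = J³
((p(14) - E(7)) + 32*(-6))² = ((√(-7 + 14²) - 1*7³) + 32*(-6))² = ((√(-7 + 196) - 1*343) - 192)² = ((√189 - 343) - 192)² = ((3*√21 - 343) - 192)² = ((-343 + 3*√21) - 192)² = (-535 + 3*√21)²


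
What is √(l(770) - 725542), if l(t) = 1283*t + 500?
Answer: 2*√65717 ≈ 512.71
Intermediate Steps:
l(t) = 500 + 1283*t
√(l(770) - 725542) = √((500 + 1283*770) - 725542) = √((500 + 987910) - 725542) = √(988410 - 725542) = √262868 = 2*√65717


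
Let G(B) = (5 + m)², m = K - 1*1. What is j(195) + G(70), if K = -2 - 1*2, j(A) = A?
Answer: 195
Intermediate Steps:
K = -4 (K = -2 - 2 = -4)
m = -5 (m = -4 - 1*1 = -4 - 1 = -5)
G(B) = 0 (G(B) = (5 - 5)² = 0² = 0)
j(195) + G(70) = 195 + 0 = 195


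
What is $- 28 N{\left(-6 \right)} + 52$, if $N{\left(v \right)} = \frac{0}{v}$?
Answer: $52$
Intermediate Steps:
$N{\left(v \right)} = 0$
$- 28 N{\left(-6 \right)} + 52 = \left(-28\right) 0 + 52 = 0 + 52 = 52$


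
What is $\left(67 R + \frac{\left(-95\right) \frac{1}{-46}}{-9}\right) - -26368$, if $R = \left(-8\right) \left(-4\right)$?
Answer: $\frac{11803873}{414} \approx 28512.0$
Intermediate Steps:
$R = 32$
$\left(67 R + \frac{\left(-95\right) \frac{1}{-46}}{-9}\right) - -26368 = \left(67 \cdot 32 + \frac{\left(-95\right) \frac{1}{-46}}{-9}\right) - -26368 = \left(2144 + \left(-95\right) \left(- \frac{1}{46}\right) \left(- \frac{1}{9}\right)\right) + 26368 = \left(2144 + \frac{95}{46} \left(- \frac{1}{9}\right)\right) + 26368 = \left(2144 - \frac{95}{414}\right) + 26368 = \frac{887521}{414} + 26368 = \frac{11803873}{414}$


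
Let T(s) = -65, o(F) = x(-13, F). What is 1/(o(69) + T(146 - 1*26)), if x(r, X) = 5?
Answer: -1/60 ≈ -0.016667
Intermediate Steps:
o(F) = 5
1/(o(69) + T(146 - 1*26)) = 1/(5 - 65) = 1/(-60) = -1/60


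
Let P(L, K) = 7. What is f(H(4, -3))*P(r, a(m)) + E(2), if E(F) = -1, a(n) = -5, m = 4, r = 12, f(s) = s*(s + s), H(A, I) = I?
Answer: 125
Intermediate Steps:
f(s) = 2*s² (f(s) = s*(2*s) = 2*s²)
f(H(4, -3))*P(r, a(m)) + E(2) = (2*(-3)²)*7 - 1 = (2*9)*7 - 1 = 18*7 - 1 = 126 - 1 = 125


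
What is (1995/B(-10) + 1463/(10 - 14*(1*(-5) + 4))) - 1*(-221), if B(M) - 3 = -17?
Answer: 3347/24 ≈ 139.46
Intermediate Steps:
B(M) = -14 (B(M) = 3 - 17 = -14)
(1995/B(-10) + 1463/(10 - 14*(1*(-5) + 4))) - 1*(-221) = (1995/(-14) + 1463/(10 - 14*(1*(-5) + 4))) - 1*(-221) = (1995*(-1/14) + 1463/(10 - 14*(-5 + 4))) + 221 = (-285/2 + 1463/(10 - 14*(-1))) + 221 = (-285/2 + 1463/(10 + 14)) + 221 = (-285/2 + 1463/24) + 221 = -1957/24 + 221 = 3347/24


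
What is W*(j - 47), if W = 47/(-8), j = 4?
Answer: 2021/8 ≈ 252.63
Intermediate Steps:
W = -47/8 (W = 47*(-1/8) = -47/8 ≈ -5.8750)
W*(j - 47) = -47*(4 - 47)/8 = -47/8*(-43) = 2021/8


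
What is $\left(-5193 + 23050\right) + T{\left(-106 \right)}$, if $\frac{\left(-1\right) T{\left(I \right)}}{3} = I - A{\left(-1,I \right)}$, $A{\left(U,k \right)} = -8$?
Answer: $18151$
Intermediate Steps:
$T{\left(I \right)} = -24 - 3 I$ ($T{\left(I \right)} = - 3 \left(I - -8\right) = - 3 \left(I + 8\right) = - 3 \left(8 + I\right) = -24 - 3 I$)
$\left(-5193 + 23050\right) + T{\left(-106 \right)} = \left(-5193 + 23050\right) - -294 = 17857 + \left(-24 + 318\right) = 17857 + 294 = 18151$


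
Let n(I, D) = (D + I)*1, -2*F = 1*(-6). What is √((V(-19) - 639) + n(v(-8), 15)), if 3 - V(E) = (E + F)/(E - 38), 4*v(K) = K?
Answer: I*√2025039/57 ≈ 24.966*I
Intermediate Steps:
F = 3 (F = -(-6)/2 = -½*(-6) = 3)
v(K) = K/4
n(I, D) = D + I
V(E) = 3 - (3 + E)/(-38 + E) (V(E) = 3 - (E + 3)/(E - 38) = 3 - (3 + E)/(-38 + E))
√((V(-19) - 639) + n(v(-8), 15)) = √(((-117 + 2*(-19))/(-38 - 19) - 639) + (15 + (¼)*(-8))) = √(((-117 - 38)/(-57) - 639) + (15 - 2)) = √((-1/57*(-155) - 639) + 13) = √((155/57 - 639) + 13) = √(-36268/57 + 13) = √(-35527/57) = I*√2025039/57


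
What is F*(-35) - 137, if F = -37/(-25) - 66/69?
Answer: -17862/115 ≈ -155.32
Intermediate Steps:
F = 301/575 (F = -37*(-1/25) - 66*1/69 = 37/25 - 22/23 = 301/575 ≈ 0.52348)
F*(-35) - 137 = (301/575)*(-35) - 137 = -2107/115 - 137 = -17862/115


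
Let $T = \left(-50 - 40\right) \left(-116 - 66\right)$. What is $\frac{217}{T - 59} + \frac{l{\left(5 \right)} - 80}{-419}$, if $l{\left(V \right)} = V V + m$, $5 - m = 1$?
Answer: $\frac{923294}{6838499} \approx 0.13501$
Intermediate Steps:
$m = 4$ ($m = 5 - 1 = 4$)
$l{\left(V \right)} = 4 + V^{2}$ ($l{\left(V \right)} = V V + 4 = V^{2} + 4 = 4 + V^{2}$)
$T = 16380$ ($T = \left(-90\right) \left(-182\right) = 16380$)
$\frac{217}{T - 59} + \frac{l{\left(5 \right)} - 80}{-419} = \frac{217}{16380 - 59} + \frac{\left(4 + 5^{2}\right) - 80}{-419} = \frac{217}{16380 - 59} + \left(\left(4 + 25\right) - 80\right) \left(- \frac{1}{419}\right) = \frac{217}{16321} + \left(29 - 80\right) \left(- \frac{1}{419}\right) = 217 \cdot \frac{1}{16321} - - \frac{51}{419} = \frac{217}{16321} + \frac{51}{419} = \frac{923294}{6838499}$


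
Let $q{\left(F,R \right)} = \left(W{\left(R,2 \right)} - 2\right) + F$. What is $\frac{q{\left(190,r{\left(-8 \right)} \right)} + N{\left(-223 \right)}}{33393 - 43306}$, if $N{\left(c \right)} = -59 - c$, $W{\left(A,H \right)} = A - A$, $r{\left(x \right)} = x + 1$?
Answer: $- \frac{352}{9913} \approx -0.035509$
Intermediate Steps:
$r{\left(x \right)} = 1 + x$
$W{\left(A,H \right)} = 0$
$q{\left(F,R \right)} = -2 + F$ ($q{\left(F,R \right)} = \left(0 - 2\right) + F = -2 + F$)
$\frac{q{\left(190,r{\left(-8 \right)} \right)} + N{\left(-223 \right)}}{33393 - 43306} = \frac{\left(-2 + 190\right) - -164}{33393 - 43306} = \frac{188 + \left(-59 + 223\right)}{-9913} = \left(188 + 164\right) \left(- \frac{1}{9913}\right) = 352 \left(- \frac{1}{9913}\right) = - \frac{352}{9913}$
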